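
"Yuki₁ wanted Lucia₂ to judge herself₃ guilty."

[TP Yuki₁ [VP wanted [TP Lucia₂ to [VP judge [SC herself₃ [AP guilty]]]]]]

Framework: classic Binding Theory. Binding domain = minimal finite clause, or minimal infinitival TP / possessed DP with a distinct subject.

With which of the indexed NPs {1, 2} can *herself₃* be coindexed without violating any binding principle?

*herself* is an anaphor, so Principle A applies: it must be bound in its binding domain.
Binding domain of *herself₃*: the embedded TP, whose subject is Lucia₂.
*Yuki₁* c-commands the anaphor but is outside its binding domain → cannot satisfy Principle A.
*Lucia₂* c-commands the anaphor within its binding domain → licit binder.

{2}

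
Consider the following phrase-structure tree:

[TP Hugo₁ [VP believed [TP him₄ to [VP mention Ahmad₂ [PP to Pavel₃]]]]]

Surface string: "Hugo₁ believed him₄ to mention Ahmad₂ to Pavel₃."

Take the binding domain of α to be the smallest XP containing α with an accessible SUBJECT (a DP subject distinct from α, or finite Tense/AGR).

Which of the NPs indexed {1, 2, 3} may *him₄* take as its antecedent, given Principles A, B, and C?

none

*him* is a pronoun, so Principle B applies: it must be free in its binding domain.
Binding domain of *him₄*: the matrix TP, whose subject is Hugo₁.
*Hugo₁* c-commands the pronoun within its binding domain → coindexation would violate Principle B.
*Ahmad₂*: the pronoun c-commands this R-expression → coindexation would violate Principle C on *Ahmad₂*.
*Pavel₃*: the pronoun c-commands this R-expression → coindexation would violate Principle C on *Pavel₃*.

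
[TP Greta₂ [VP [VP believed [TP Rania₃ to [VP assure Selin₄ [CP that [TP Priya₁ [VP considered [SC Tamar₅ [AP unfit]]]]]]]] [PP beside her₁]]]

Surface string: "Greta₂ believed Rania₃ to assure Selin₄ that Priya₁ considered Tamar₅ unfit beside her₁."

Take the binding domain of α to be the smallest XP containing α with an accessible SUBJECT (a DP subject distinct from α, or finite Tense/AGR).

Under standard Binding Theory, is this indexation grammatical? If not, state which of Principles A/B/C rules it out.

grammatical

The two coindexed NPs are *Priya₁* and *her₁*.
*her₁* is a pronoun; its binding domain is the matrix TP, whose subject is Greta₂. Within that domain it is c-commanded only by *Greta₂*, which carries a different index — the pronoun is free locally, so Principle B holds.
*Priya₁* is an R-expression; *her₁* does not c-command it, and no other NP shares its index, so Principle C is satisfied.
All principles are respected.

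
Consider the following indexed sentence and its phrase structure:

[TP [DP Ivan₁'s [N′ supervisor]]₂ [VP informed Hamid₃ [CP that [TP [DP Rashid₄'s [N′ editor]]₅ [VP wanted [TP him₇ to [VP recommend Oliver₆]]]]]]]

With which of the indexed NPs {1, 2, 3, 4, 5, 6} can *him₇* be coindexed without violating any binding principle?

{1, 2, 3, 4}

*him* is a pronoun, so Principle B applies: it must be free in its binding domain.
Binding domain of *him₇*: the embedded TP, whose subject is [Rashid₄'s editor]₅.
*Ivan₁* and the pronoun do not c-command one another → neither Principle B nor Principle C is at stake; coindexation permitted.
*[Ivan₁'s supervisor]₂* c-commands the pronoun but from outside its binding domain, and is not c-commanded by it → coindexation permitted.
*Hamid₃* c-commands the pronoun but from outside its binding domain, and is not c-commanded by it → coindexation permitted.
*Rashid₄* and the pronoun do not c-command one another → neither Principle B nor Principle C is at stake; coindexation permitted.
*[Rashid₄'s editor]₅* c-commands the pronoun within its binding domain → coindexation would violate Principle B.
*Oliver₆*: the pronoun c-commands this R-expression → coindexation would violate Principle C on *Oliver₆*.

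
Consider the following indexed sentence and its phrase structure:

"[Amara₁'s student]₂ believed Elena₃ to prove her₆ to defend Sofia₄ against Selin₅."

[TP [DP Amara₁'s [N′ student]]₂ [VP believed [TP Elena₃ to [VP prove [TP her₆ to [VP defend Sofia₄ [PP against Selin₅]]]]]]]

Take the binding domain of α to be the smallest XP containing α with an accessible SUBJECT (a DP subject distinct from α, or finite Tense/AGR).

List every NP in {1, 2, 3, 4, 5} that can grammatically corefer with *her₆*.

{1, 2}

*her* is a pronoun, so Principle B applies: it must be free in its binding domain.
Binding domain of *her₆*: the embedded TP, whose subject is Elena₃.
*Amara₁* and the pronoun do not c-command one another → neither Principle B nor Principle C is at stake; coindexation permitted.
*[Amara₁'s student]₂* c-commands the pronoun but from outside its binding domain, and is not c-commanded by it → coindexation permitted.
*Elena₃* c-commands the pronoun within its binding domain → coindexation would violate Principle B.
*Sofia₄*: the pronoun c-commands this R-expression → coindexation would violate Principle C on *Sofia₄*.
*Selin₅*: the pronoun c-commands this R-expression → coindexation would violate Principle C on *Selin₅*.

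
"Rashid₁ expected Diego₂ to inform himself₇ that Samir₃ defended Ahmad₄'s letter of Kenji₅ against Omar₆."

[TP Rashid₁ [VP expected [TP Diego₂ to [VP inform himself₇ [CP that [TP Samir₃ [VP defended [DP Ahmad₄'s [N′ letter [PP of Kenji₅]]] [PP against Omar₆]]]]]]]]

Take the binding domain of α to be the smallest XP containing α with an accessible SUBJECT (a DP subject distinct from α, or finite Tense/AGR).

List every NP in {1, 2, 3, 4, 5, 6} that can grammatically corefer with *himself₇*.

*himself* is an anaphor, so Principle A applies: it must be bound in its binding domain.
Binding domain of *himself₇*: the embedded TP, whose subject is Diego₂.
*Rashid₁* c-commands the anaphor but is outside its binding domain → cannot satisfy Principle A.
*Diego₂* c-commands the anaphor within its binding domain → licit binder.
*Samir₃* does not c-command the anaphor → cannot bind it.
*Ahmad₄* does not c-command the anaphor → cannot bind it.
*Kenji₅* does not c-command the anaphor → cannot bind it.
*Omar₆* does not c-command the anaphor → cannot bind it.

{2}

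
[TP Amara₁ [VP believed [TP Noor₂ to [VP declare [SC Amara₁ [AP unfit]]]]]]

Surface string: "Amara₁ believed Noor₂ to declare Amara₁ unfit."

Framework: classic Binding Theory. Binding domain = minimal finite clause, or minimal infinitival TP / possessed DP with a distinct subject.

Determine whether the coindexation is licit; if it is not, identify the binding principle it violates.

Principle C

The two coindexed NPs are *Amara₁* (the lower occurrence) and *Amara₁* (the higher occurrence).
*Amara₁* (the lower occurrence) is an R-expression. Principle C requires it to be free everywhere.
*Amara₁* (the higher occurrence) c-commands it and carries the same index.
The R-expression is bound → Principle C violation.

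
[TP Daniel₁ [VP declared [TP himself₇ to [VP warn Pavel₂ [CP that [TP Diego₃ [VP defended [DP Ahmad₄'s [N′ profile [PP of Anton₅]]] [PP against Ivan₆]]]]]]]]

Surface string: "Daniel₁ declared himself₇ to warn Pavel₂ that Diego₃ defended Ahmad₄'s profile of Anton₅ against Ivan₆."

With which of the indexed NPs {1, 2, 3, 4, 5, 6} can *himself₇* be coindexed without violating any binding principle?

*himself* is an anaphor, so Principle A applies: it must be bound in its binding domain.
Binding domain of *himself₇*: the matrix TP, whose subject is Daniel₁.
*Daniel₁* c-commands the anaphor within its binding domain → licit binder.
*Pavel₂* does not c-command the anaphor → cannot bind it.
*Diego₃* does not c-command the anaphor → cannot bind it.
*Ahmad₄* does not c-command the anaphor → cannot bind it.
*Anton₅* does not c-command the anaphor → cannot bind it.
*Ivan₆* does not c-command the anaphor → cannot bind it.

{1}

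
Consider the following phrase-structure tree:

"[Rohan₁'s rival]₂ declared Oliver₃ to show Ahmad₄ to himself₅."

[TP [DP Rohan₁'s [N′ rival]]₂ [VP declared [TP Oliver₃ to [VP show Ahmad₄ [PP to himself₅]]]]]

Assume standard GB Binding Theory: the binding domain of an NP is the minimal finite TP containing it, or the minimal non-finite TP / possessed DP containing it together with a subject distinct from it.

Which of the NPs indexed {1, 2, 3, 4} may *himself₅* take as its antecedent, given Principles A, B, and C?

{3, 4}

*himself* is an anaphor, so Principle A applies: it must be bound in its binding domain.
Binding domain of *himself₅*: the embedded TP, whose subject is Oliver₃.
*Rohan₁* does not c-command the anaphor → cannot bind it.
*[Rohan₁'s rival]₂* c-commands the anaphor but is outside its binding domain → cannot satisfy Principle A.
*Oliver₃* c-commands the anaphor within its binding domain → licit binder.
*Ahmad₄* c-commands the anaphor within its binding domain → licit binder.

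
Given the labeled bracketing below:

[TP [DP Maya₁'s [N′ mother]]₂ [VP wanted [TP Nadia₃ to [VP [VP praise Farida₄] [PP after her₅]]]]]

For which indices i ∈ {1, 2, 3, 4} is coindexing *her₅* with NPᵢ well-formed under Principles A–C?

{1, 2, 4}

*her* is a pronoun, so Principle B applies: it must be free in its binding domain.
Binding domain of *her₅*: the embedded TP, whose subject is Nadia₃.
*Maya₁* and the pronoun do not c-command one another → neither Principle B nor Principle C is at stake; coindexation permitted.
*[Maya₁'s mother]₂* c-commands the pronoun but from outside its binding domain, and is not c-commanded by it → coindexation permitted.
*Nadia₃* c-commands the pronoun within its binding domain → coindexation would violate Principle B.
*Farida₄* and the pronoun do not c-command one another → neither Principle B nor Principle C is at stake; coindexation permitted.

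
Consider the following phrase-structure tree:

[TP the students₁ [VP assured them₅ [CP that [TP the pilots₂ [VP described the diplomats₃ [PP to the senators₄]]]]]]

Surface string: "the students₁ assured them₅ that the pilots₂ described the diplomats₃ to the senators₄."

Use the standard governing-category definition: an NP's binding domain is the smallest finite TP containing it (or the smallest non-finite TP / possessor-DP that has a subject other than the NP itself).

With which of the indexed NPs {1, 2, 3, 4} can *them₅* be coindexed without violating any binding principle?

*them* is a pronoun, so Principle B applies: it must be free in its binding domain.
Binding domain of *them₅*: the matrix TP, whose subject is the students₁.
*the students₁* c-commands the pronoun within its binding domain → coindexation would violate Principle B.
*the pilots₂*: the pronoun c-commands this R-expression → coindexation would violate Principle C on *the pilots₂*.
*the diplomats₃*: the pronoun c-commands this R-expression → coindexation would violate Principle C on *the diplomats₃*.
*the senators₄*: the pronoun c-commands this R-expression → coindexation would violate Principle C on *the senators₄*.

none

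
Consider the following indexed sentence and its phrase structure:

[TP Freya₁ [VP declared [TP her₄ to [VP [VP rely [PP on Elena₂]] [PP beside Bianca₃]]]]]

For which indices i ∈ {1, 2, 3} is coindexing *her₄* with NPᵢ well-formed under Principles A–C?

*her* is a pronoun, so Principle B applies: it must be free in its binding domain.
Binding domain of *her₄*: the matrix TP, whose subject is Freya₁.
*Freya₁* c-commands the pronoun within its binding domain → coindexation would violate Principle B.
*Elena₂*: the pronoun c-commands this R-expression → coindexation would violate Principle C on *Elena₂*.
*Bianca₃*: the pronoun c-commands this R-expression → coindexation would violate Principle C on *Bianca₃*.

none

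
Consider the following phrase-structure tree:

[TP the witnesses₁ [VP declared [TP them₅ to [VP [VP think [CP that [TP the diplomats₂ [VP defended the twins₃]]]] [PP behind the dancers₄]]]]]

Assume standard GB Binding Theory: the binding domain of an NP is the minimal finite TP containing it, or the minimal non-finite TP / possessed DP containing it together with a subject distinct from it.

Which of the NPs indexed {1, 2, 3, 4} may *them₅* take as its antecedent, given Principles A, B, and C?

*them* is a pronoun, so Principle B applies: it must be free in its binding domain.
Binding domain of *them₅*: the matrix TP, whose subject is the witnesses₁.
*the witnesses₁* c-commands the pronoun within its binding domain → coindexation would violate Principle B.
*the diplomats₂*: the pronoun c-commands this R-expression → coindexation would violate Principle C on *the diplomats₂*.
*the twins₃*: the pronoun c-commands this R-expression → coindexation would violate Principle C on *the twins₃*.
*the dancers₄*: the pronoun c-commands this R-expression → coindexation would violate Principle C on *the dancers₄*.

none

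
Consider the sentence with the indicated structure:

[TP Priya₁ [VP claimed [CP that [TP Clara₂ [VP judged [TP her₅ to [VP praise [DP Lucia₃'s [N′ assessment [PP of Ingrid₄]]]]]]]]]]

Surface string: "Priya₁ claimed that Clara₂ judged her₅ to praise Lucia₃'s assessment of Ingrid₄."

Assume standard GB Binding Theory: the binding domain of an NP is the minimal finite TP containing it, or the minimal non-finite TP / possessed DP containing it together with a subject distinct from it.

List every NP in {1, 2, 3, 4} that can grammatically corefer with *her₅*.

*her* is a pronoun, so Principle B applies: it must be free in its binding domain.
Binding domain of *her₅*: the embedded TP, whose subject is Clara₂.
*Priya₁* c-commands the pronoun but from outside its binding domain, and is not c-commanded by it → coindexation permitted.
*Clara₂* c-commands the pronoun within its binding domain → coindexation would violate Principle B.
*Lucia₃*: the pronoun c-commands this R-expression → coindexation would violate Principle C on *Lucia₃*.
*Ingrid₄*: the pronoun c-commands this R-expression → coindexation would violate Principle C on *Ingrid₄*.

{1}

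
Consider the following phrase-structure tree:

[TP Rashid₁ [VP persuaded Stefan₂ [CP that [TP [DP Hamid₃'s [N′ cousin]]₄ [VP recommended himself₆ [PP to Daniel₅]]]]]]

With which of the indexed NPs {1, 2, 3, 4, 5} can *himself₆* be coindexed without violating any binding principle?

{4}

*himself* is an anaphor, so Principle A applies: it must be bound in its binding domain.
Binding domain of *himself₆*: the embedded TP, whose subject is [Hamid₃'s cousin]₄.
*Rashid₁* c-commands the anaphor but is outside its binding domain → cannot satisfy Principle A.
*Stefan₂* c-commands the anaphor but is outside its binding domain → cannot satisfy Principle A.
*Hamid₃* does not c-command the anaphor → cannot bind it.
*[Hamid₃'s cousin]₄* c-commands the anaphor within its binding domain → licit binder.
*Daniel₅* does not c-command the anaphor → cannot bind it.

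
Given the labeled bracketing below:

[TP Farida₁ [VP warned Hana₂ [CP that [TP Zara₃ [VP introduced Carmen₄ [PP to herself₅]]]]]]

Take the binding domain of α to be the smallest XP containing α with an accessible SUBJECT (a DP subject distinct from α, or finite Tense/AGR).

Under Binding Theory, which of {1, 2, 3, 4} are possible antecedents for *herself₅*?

*herself* is an anaphor, so Principle A applies: it must be bound in its binding domain.
Binding domain of *herself₅*: the embedded TP, whose subject is Zara₃.
*Farida₁* c-commands the anaphor but is outside its binding domain → cannot satisfy Principle A.
*Hana₂* c-commands the anaphor but is outside its binding domain → cannot satisfy Principle A.
*Zara₃* c-commands the anaphor within its binding domain → licit binder.
*Carmen₄* c-commands the anaphor within its binding domain → licit binder.

{3, 4}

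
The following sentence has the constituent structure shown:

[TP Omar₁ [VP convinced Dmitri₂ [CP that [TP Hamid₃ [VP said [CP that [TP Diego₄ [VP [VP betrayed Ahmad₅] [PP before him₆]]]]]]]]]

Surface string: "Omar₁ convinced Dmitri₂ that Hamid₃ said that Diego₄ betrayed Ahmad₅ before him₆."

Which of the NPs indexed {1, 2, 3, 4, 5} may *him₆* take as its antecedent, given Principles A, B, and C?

{1, 2, 3, 5}

*him* is a pronoun, so Principle B applies: it must be free in its binding domain.
Binding domain of *him₆*: the embedded TP, whose subject is Diego₄.
*Omar₁* c-commands the pronoun but from outside its binding domain, and is not c-commanded by it → coindexation permitted.
*Dmitri₂* c-commands the pronoun but from outside its binding domain, and is not c-commanded by it → coindexation permitted.
*Hamid₃* c-commands the pronoun but from outside its binding domain, and is not c-commanded by it → coindexation permitted.
*Diego₄* c-commands the pronoun within its binding domain → coindexation would violate Principle B.
*Ahmad₅* and the pronoun do not c-command one another → neither Principle B nor Principle C is at stake; coindexation permitted.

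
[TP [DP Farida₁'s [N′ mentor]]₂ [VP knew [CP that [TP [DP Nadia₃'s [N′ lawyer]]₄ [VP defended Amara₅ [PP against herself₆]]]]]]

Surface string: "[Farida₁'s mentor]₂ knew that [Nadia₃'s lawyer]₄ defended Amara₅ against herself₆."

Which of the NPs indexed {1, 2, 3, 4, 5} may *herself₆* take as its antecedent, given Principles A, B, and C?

{4, 5}

*herself* is an anaphor, so Principle A applies: it must be bound in its binding domain.
Binding domain of *herself₆*: the embedded TP, whose subject is [Nadia₃'s lawyer]₄.
*Farida₁* does not c-command the anaphor → cannot bind it.
*[Farida₁'s mentor]₂* c-commands the anaphor but is outside its binding domain → cannot satisfy Principle A.
*Nadia₃* does not c-command the anaphor → cannot bind it.
*[Nadia₃'s lawyer]₄* c-commands the anaphor within its binding domain → licit binder.
*Amara₅* c-commands the anaphor within its binding domain → licit binder.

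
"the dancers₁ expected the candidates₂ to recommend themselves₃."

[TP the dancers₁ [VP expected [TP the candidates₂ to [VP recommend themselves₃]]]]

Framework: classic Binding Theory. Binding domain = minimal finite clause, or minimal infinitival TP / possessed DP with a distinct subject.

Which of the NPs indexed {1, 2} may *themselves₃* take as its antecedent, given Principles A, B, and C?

*themselves* is an anaphor, so Principle A applies: it must be bound in its binding domain.
Binding domain of *themselves₃*: the embedded TP, whose subject is the candidates₂.
*the dancers₁* c-commands the anaphor but is outside its binding domain → cannot satisfy Principle A.
*the candidates₂* c-commands the anaphor within its binding domain → licit binder.

{2}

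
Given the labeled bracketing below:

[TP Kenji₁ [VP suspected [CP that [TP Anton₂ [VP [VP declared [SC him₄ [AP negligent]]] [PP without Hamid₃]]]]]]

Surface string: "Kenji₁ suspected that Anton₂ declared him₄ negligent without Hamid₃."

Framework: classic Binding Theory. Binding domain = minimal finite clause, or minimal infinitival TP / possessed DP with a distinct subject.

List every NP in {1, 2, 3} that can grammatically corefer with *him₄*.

*him* is a pronoun, so Principle B applies: it must be free in its binding domain.
Binding domain of *him₄*: the embedded TP, whose subject is Anton₂.
*Kenji₁* c-commands the pronoun but from outside its binding domain, and is not c-commanded by it → coindexation permitted.
*Anton₂* c-commands the pronoun within its binding domain → coindexation would violate Principle B.
*Hamid₃* and the pronoun do not c-command one another → neither Principle B nor Principle C is at stake; coindexation permitted.

{1, 3}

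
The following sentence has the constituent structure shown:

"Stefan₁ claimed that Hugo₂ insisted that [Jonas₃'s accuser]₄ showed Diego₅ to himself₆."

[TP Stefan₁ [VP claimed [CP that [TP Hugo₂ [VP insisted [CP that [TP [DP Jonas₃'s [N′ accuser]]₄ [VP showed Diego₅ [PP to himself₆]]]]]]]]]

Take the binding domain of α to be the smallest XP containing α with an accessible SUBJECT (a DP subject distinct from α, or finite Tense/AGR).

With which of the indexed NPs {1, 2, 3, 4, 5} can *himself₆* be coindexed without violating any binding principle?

*himself* is an anaphor, so Principle A applies: it must be bound in its binding domain.
Binding domain of *himself₆*: the embedded TP, whose subject is [Jonas₃'s accuser]₄.
*Stefan₁* c-commands the anaphor but is outside its binding domain → cannot satisfy Principle A.
*Hugo₂* c-commands the anaphor but is outside its binding domain → cannot satisfy Principle A.
*Jonas₃* does not c-command the anaphor → cannot bind it.
*[Jonas₃'s accuser]₄* c-commands the anaphor within its binding domain → licit binder.
*Diego₅* c-commands the anaphor within its binding domain → licit binder.

{4, 5}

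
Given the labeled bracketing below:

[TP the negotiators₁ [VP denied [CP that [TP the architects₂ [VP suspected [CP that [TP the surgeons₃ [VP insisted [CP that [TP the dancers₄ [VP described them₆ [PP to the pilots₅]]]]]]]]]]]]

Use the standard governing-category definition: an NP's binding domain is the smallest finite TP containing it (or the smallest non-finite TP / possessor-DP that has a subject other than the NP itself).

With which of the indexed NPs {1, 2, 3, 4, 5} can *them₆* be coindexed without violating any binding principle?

{1, 2, 3}

*them* is a pronoun, so Principle B applies: it must be free in its binding domain.
Binding domain of *them₆*: the embedded TP, whose subject is the dancers₄.
*the negotiators₁* c-commands the pronoun but from outside its binding domain, and is not c-commanded by it → coindexation permitted.
*the architects₂* c-commands the pronoun but from outside its binding domain, and is not c-commanded by it → coindexation permitted.
*the surgeons₃* c-commands the pronoun but from outside its binding domain, and is not c-commanded by it → coindexation permitted.
*the dancers₄* c-commands the pronoun within its binding domain → coindexation would violate Principle B.
*the pilots₅*: the pronoun c-commands this R-expression → coindexation would violate Principle C on *the pilots₅*.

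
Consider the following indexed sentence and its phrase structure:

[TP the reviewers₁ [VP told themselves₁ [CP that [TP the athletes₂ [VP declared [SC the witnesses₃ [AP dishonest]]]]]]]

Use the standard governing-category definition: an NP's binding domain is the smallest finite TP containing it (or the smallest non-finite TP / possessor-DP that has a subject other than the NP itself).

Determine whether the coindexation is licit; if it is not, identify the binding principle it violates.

grammatical

The two coindexed NPs are *the reviewers₁* and *themselves₁*.
*themselves₁* is an anaphor; its binding domain is the matrix TP, whose subject is the reviewers₁. *the reviewers₁* c-commands it within that domain and shares its index, so Principle A is satisfied.
*the reviewers₁* is an R-expression; *themselves₁* does not c-command it, and no other NP shares its index, so Principle C is satisfied.
All principles are respected.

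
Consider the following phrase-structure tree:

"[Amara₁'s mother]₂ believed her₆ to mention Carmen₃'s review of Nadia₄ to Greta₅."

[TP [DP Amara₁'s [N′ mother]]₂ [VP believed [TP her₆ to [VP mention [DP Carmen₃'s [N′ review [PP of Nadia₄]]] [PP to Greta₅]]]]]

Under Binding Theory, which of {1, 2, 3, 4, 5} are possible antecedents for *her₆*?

{1}

*her* is a pronoun, so Principle B applies: it must be free in its binding domain.
Binding domain of *her₆*: the matrix TP, whose subject is [Amara₁'s mother]₂.
*Amara₁* and the pronoun do not c-command one another → neither Principle B nor Principle C is at stake; coindexation permitted.
*[Amara₁'s mother]₂* c-commands the pronoun within its binding domain → coindexation would violate Principle B.
*Carmen₃*: the pronoun c-commands this R-expression → coindexation would violate Principle C on *Carmen₃*.
*Nadia₄*: the pronoun c-commands this R-expression → coindexation would violate Principle C on *Nadia₄*.
*Greta₅*: the pronoun c-commands this R-expression → coindexation would violate Principle C on *Greta₅*.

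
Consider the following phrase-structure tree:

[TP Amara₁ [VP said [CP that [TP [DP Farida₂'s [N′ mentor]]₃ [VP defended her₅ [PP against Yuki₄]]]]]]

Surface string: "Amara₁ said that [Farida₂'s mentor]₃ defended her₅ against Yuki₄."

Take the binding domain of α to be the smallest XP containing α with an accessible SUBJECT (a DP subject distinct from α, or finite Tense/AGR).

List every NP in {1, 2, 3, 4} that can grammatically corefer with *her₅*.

{1, 2}

*her* is a pronoun, so Principle B applies: it must be free in its binding domain.
Binding domain of *her₅*: the embedded TP, whose subject is [Farida₂'s mentor]₃.
*Amara₁* c-commands the pronoun but from outside its binding domain, and is not c-commanded by it → coindexation permitted.
*Farida₂* and the pronoun do not c-command one another → neither Principle B nor Principle C is at stake; coindexation permitted.
*[Farida₂'s mentor]₃* c-commands the pronoun within its binding domain → coindexation would violate Principle B.
*Yuki₄*: the pronoun c-commands this R-expression → coindexation would violate Principle C on *Yuki₄*.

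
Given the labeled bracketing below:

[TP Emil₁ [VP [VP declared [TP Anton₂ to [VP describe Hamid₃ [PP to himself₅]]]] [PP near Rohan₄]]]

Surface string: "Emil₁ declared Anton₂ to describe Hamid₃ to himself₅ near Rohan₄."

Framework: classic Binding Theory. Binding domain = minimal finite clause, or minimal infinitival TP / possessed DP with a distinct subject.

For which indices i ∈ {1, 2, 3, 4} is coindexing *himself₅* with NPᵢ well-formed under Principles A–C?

*himself* is an anaphor, so Principle A applies: it must be bound in its binding domain.
Binding domain of *himself₅*: the embedded TP, whose subject is Anton₂.
*Emil₁* c-commands the anaphor but is outside its binding domain → cannot satisfy Principle A.
*Anton₂* c-commands the anaphor within its binding domain → licit binder.
*Hamid₃* c-commands the anaphor within its binding domain → licit binder.
*Rohan₄* does not c-command the anaphor → cannot bind it.

{2, 3}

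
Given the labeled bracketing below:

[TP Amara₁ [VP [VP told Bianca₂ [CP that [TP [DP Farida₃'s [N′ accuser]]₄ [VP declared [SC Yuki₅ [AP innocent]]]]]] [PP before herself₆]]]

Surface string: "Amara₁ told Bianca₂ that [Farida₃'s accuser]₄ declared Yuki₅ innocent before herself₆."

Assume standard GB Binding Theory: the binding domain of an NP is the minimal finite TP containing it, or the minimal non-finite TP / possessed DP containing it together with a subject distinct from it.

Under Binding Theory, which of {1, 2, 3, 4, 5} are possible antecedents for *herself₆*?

*herself* is an anaphor, so Principle A applies: it must be bound in its binding domain.
Binding domain of *herself₆*: the matrix TP, whose subject is Amara₁.
*Amara₁* c-commands the anaphor within its binding domain → licit binder.
*Bianca₂* does not c-command the anaphor → cannot bind it.
*Farida₃* does not c-command the anaphor → cannot bind it.
*[Farida₃'s accuser]₄* does not c-command the anaphor → cannot bind it.
*Yuki₅* does not c-command the anaphor → cannot bind it.

{1}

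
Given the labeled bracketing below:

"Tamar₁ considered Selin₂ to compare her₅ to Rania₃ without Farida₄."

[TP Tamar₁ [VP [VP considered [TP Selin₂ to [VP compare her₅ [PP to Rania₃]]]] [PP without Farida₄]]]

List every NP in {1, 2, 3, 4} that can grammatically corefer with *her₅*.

*her* is a pronoun, so Principle B applies: it must be free in its binding domain.
Binding domain of *her₅*: the embedded TP, whose subject is Selin₂.
*Tamar₁* c-commands the pronoun but from outside its binding domain, and is not c-commanded by it → coindexation permitted.
*Selin₂* c-commands the pronoun within its binding domain → coindexation would violate Principle B.
*Rania₃*: the pronoun c-commands this R-expression → coindexation would violate Principle C on *Rania₃*.
*Farida₄* and the pronoun do not c-command one another → neither Principle B nor Principle C is at stake; coindexation permitted.

{1, 4}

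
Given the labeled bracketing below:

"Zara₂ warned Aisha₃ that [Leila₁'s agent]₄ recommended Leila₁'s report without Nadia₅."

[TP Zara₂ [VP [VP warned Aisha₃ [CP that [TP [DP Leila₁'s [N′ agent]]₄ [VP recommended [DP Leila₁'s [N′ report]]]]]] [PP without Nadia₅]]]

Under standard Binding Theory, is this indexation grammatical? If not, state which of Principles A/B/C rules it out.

grammatical

The two coindexed NPs are *Leila₁* and *Leila₁*.
*Leila₁* is an R-expression; no coindexed NP c-commands it, so Principle C holds.
*Leila₁* is an R-expression; *Leila₁* does not c-command it, and no other NP shares its index, so Principle C is satisfied.
All principles are respected.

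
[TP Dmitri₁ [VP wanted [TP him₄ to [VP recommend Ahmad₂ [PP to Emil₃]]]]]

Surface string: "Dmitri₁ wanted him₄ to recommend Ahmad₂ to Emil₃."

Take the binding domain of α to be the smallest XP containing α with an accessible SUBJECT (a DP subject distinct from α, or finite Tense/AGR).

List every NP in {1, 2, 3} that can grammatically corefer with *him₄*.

none

*him* is a pronoun, so Principle B applies: it must be free in its binding domain.
Binding domain of *him₄*: the matrix TP, whose subject is Dmitri₁.
*Dmitri₁* c-commands the pronoun within its binding domain → coindexation would violate Principle B.
*Ahmad₂*: the pronoun c-commands this R-expression → coindexation would violate Principle C on *Ahmad₂*.
*Emil₃*: the pronoun c-commands this R-expression → coindexation would violate Principle C on *Emil₃*.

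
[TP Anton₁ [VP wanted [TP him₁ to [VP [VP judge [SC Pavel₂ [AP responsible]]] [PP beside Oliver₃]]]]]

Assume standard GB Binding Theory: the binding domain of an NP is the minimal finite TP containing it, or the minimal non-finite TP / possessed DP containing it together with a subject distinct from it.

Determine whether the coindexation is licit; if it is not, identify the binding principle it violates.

Principle B

The two coindexed NPs are *Anton₁* and *him₁*.
*him₁* is a pronoun. Its binding domain is the matrix TP, whose subject is Anton₁.
*Anton₁* c-commands it within that domain and carries the same index.
The pronoun is locally bound → Principle B violation.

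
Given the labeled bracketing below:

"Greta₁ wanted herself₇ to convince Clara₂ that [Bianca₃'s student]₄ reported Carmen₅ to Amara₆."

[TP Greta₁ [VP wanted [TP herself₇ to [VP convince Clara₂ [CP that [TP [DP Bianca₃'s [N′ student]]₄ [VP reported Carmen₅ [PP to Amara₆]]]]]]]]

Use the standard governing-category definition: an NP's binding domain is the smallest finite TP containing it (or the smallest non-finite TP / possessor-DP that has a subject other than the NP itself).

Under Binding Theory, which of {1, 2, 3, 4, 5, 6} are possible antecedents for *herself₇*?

{1}

*herself* is an anaphor, so Principle A applies: it must be bound in its binding domain.
Binding domain of *herself₇*: the matrix TP, whose subject is Greta₁.
*Greta₁* c-commands the anaphor within its binding domain → licit binder.
*Clara₂* does not c-command the anaphor → cannot bind it.
*Bianca₃* does not c-command the anaphor → cannot bind it.
*[Bianca₃'s student]₄* does not c-command the anaphor → cannot bind it.
*Carmen₅* does not c-command the anaphor → cannot bind it.
*Amara₆* does not c-command the anaphor → cannot bind it.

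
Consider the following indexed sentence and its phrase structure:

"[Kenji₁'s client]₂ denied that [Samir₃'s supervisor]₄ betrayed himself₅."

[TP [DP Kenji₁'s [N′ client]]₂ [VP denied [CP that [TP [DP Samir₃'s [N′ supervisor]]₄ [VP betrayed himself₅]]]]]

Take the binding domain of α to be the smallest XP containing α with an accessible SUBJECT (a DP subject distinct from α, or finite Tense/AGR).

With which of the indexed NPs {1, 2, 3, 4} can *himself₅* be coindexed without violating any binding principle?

*himself* is an anaphor, so Principle A applies: it must be bound in its binding domain.
Binding domain of *himself₅*: the embedded TP, whose subject is [Samir₃'s supervisor]₄.
*Kenji₁* does not c-command the anaphor → cannot bind it.
*[Kenji₁'s client]₂* c-commands the anaphor but is outside its binding domain → cannot satisfy Principle A.
*Samir₃* does not c-command the anaphor → cannot bind it.
*[Samir₃'s supervisor]₄* c-commands the anaphor within its binding domain → licit binder.

{4}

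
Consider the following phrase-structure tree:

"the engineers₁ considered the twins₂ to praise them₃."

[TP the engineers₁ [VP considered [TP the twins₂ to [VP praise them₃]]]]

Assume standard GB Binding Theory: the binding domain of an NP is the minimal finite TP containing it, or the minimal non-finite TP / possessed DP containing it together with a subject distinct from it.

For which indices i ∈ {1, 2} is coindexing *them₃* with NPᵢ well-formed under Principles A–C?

{1}

*them* is a pronoun, so Principle B applies: it must be free in its binding domain.
Binding domain of *them₃*: the embedded TP, whose subject is the twins₂.
*the engineers₁* c-commands the pronoun but from outside its binding domain, and is not c-commanded by it → coindexation permitted.
*the twins₂* c-commands the pronoun within its binding domain → coindexation would violate Principle B.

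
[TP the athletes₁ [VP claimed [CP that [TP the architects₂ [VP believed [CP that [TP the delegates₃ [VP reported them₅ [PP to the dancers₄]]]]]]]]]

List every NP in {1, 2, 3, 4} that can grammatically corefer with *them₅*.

*them* is a pronoun, so Principle B applies: it must be free in its binding domain.
Binding domain of *them₅*: the embedded TP, whose subject is the delegates₃.
*the athletes₁* c-commands the pronoun but from outside its binding domain, and is not c-commanded by it → coindexation permitted.
*the architects₂* c-commands the pronoun but from outside its binding domain, and is not c-commanded by it → coindexation permitted.
*the delegates₃* c-commands the pronoun within its binding domain → coindexation would violate Principle B.
*the dancers₄*: the pronoun c-commands this R-expression → coindexation would violate Principle C on *the dancers₄*.

{1, 2}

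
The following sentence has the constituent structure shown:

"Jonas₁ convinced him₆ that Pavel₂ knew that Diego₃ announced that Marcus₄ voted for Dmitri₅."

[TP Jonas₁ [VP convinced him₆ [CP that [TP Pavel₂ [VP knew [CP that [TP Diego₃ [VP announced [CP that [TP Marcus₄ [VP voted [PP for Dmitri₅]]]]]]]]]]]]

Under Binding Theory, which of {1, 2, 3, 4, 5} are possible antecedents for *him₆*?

*him* is a pronoun, so Principle B applies: it must be free in its binding domain.
Binding domain of *him₆*: the matrix TP, whose subject is Jonas₁.
*Jonas₁* c-commands the pronoun within its binding domain → coindexation would violate Principle B.
*Pavel₂*: the pronoun c-commands this R-expression → coindexation would violate Principle C on *Pavel₂*.
*Diego₃*: the pronoun c-commands this R-expression → coindexation would violate Principle C on *Diego₃*.
*Marcus₄*: the pronoun c-commands this R-expression → coindexation would violate Principle C on *Marcus₄*.
*Dmitri₅*: the pronoun c-commands this R-expression → coindexation would violate Principle C on *Dmitri₅*.

none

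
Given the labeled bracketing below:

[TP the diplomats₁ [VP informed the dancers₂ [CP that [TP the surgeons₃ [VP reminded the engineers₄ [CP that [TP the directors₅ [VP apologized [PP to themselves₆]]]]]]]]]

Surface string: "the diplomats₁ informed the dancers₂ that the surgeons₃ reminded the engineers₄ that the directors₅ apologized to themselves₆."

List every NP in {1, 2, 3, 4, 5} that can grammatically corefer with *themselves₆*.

{5}

*themselves* is an anaphor, so Principle A applies: it must be bound in its binding domain.
Binding domain of *themselves₆*: the embedded TP, whose subject is the directors₅.
*the diplomats₁* c-commands the anaphor but is outside its binding domain → cannot satisfy Principle A.
*the dancers₂* c-commands the anaphor but is outside its binding domain → cannot satisfy Principle A.
*the surgeons₃* c-commands the anaphor but is outside its binding domain → cannot satisfy Principle A.
*the engineers₄* c-commands the anaphor but is outside its binding domain → cannot satisfy Principle A.
*the directors₅* c-commands the anaphor within its binding domain → licit binder.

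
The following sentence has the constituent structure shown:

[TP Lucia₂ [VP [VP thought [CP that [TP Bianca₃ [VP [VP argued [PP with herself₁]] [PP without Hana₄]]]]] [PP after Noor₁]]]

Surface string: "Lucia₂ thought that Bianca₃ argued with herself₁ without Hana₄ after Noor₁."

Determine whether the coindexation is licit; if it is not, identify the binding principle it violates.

Principle A

The two coindexed NPs are *Noor₁* and *herself₁*.
*herself₁* is an anaphor. Principle A requires it to be bound within its binding domain — the embedded TP, whose subject is Bianca₃.
Within that domain it is c-commanded by *Bianca₃*, which does not share its index.
*Noor₁* does not c-command the anaphor at all.
The anaphor is unbound in its domain → Principle A violation.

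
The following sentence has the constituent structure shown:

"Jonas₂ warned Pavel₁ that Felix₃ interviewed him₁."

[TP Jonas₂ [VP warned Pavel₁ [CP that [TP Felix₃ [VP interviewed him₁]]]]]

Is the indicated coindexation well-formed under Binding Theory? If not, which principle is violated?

grammatical

The two coindexed NPs are *Pavel₁* and *him₁*.
*him₁* is a pronoun; its binding domain is the embedded TP, whose subject is Felix₃. Within that domain it is c-commanded only by *Felix₃*, which carries a different index — the pronoun is free locally, so Principle B holds.
*Pavel₁* is an R-expression; *him₁* does not c-command it, and no other NP shares its index, so Principle C is satisfied.
All principles are respected.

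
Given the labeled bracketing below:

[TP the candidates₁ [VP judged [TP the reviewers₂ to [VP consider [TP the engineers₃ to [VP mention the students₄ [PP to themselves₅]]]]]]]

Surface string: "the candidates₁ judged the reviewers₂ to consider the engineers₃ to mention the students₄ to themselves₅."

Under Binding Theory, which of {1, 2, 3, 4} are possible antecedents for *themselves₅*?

{3, 4}

*themselves* is an anaphor, so Principle A applies: it must be bound in its binding domain.
Binding domain of *themselves₅*: the embedded TP, whose subject is the engineers₃.
*the candidates₁* c-commands the anaphor but is outside its binding domain → cannot satisfy Principle A.
*the reviewers₂* c-commands the anaphor but is outside its binding domain → cannot satisfy Principle A.
*the engineers₃* c-commands the anaphor within its binding domain → licit binder.
*the students₄* c-commands the anaphor within its binding domain → licit binder.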